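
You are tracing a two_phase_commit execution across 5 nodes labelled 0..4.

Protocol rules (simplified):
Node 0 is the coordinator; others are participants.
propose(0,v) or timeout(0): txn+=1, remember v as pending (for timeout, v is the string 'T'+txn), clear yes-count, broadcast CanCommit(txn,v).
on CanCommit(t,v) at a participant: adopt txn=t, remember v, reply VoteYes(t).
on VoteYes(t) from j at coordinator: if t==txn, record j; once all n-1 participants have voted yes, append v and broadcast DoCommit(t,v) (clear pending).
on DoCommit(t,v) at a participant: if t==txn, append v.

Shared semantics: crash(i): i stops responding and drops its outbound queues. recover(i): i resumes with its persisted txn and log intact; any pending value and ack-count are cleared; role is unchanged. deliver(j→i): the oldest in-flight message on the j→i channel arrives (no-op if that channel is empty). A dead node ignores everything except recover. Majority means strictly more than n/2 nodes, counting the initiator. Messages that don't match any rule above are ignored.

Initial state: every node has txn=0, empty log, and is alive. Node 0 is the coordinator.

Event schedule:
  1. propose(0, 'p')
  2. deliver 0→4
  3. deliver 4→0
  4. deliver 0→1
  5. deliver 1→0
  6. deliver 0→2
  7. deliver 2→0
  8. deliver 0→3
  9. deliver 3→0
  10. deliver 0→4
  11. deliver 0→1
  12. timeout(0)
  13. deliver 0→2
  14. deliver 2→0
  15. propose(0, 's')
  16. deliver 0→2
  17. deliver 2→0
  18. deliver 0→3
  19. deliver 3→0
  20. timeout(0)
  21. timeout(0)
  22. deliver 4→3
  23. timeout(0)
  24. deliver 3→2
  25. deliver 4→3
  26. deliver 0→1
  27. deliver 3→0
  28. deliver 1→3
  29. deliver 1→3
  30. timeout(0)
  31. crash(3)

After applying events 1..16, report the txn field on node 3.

after 1 — propose(0,'p'): n0:coor/t1/[-]
after 2 — deliver 0→4: n4:part/t1/[-]
after 3 — deliver 4→0: ·
after 4 — deliver 0→1: n1:part/t1/[-]
after 5 — deliver 1→0: ·
after 6 — deliver 0→2: n2:part/t1/[-]
after 7 — deliver 2→0: ·
after 8 — deliver 0→3: n3:part/t1/[-]
after 9 — deliver 3→0: n0:coor/t1/[p]
after 10 — deliver 0→4: n4:part/t1/[p]
after 11 — deliver 0→1: n1:part/t1/[p]
after 12 — timeout(0): n0:coor/t2/[p]
after 13 — deliver 0→2: n2:part/t1/[p]
after 14 — deliver 2→0: ·
after 15 — propose(0,'s'): n0:coor/t3/[p]
after 16 — deliver 0→2: n2:part/t2/[p]

1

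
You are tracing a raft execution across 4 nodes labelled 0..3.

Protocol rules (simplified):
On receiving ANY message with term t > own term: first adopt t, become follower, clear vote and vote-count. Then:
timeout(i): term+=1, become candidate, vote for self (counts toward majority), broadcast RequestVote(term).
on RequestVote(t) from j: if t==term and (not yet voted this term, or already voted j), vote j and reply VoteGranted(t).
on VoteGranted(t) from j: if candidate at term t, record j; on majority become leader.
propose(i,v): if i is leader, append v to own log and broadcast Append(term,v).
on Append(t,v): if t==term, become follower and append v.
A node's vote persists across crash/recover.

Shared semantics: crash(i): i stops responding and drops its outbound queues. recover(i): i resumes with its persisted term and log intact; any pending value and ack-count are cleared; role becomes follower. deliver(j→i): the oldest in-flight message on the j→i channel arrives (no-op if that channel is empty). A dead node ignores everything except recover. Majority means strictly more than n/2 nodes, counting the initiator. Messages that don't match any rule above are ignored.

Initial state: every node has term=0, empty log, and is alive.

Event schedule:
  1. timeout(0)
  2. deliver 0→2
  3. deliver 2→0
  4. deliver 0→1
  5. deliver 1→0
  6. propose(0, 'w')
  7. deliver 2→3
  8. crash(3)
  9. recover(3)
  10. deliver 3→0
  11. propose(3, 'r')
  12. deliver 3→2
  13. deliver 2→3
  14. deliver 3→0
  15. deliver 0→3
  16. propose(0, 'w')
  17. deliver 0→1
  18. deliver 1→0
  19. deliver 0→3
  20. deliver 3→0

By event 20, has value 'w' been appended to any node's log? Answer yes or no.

1. timeout(0):  <0:cand t1 ->
2. deliver 0→2:  <2:foll t1 ->
3. deliver 2→0:  nop
4. deliver 0→1:  <1:foll t1 ->
5. deliver 1→0:  <0:lead t1 ->
6. propose(0,'w'):  <0:lead t1 w>
7. deliver 2→3:  nop
8. crash(3):  <3:✗foll t0 ->
9. recover(3):  <3:foll t0 ->
10. deliver 3→0:  nop
11. propose(3,'r'):  nop
12. deliver 3→2:  nop
13. deliver 2→3:  nop
14. deliver 3→0:  nop
15. deliver 0→3:  <3:foll t1 ->
16. propose(0,'w'):  <0:lead t1 w,w>
17. deliver 0→1:  <1:foll t1 w>
18. deliver 1→0:  nop
19. deliver 0→3:  <3:foll t1 w>
20. deliver 3→0:  nop

yes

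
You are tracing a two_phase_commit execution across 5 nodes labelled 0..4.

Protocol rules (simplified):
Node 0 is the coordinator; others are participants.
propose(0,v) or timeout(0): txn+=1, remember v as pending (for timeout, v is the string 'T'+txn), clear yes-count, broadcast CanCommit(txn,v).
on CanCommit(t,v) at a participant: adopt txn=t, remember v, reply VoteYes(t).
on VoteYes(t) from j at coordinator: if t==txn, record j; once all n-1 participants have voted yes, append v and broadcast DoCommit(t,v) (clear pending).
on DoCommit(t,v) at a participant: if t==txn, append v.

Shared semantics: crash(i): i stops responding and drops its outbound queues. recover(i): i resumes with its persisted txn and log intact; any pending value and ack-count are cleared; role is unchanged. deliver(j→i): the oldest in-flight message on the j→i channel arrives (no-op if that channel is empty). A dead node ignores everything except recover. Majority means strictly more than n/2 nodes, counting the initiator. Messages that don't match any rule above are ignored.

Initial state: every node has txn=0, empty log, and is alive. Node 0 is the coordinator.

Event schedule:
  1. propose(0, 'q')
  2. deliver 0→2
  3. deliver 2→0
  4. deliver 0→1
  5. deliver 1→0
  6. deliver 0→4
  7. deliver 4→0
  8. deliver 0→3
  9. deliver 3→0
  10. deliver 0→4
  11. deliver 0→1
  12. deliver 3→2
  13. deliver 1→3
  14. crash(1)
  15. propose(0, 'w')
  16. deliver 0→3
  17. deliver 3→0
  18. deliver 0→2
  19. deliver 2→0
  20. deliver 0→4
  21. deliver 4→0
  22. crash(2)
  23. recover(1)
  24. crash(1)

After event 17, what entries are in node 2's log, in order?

e1 propose(0,'q'): 0[coor,t=1,-]
e2 deliver 0→2: 2[part,t=1,-]
e3 deliver 2→0: ·
e4 deliver 0→1: 1[part,t=1,-]
e5 deliver 1→0: ·
e6 deliver 0→4: 4[part,t=1,-]
e7 deliver 4→0: ·
e8 deliver 0→3: 3[part,t=1,-]
e9 deliver 3→0: 0[coor,t=1,q]
e10 deliver 0→4: 4[part,t=1,q]
e11 deliver 0→1: 1[part,t=1,q]
e12 deliver 3→2: ·
e13 deliver 1→3: ·
e14 crash(1): 1[✗part,t=1,q]
e15 propose(0,'w'): 0[coor,t=2,q]
e16 deliver 0→3: 3[part,t=1,q]
e17 deliver 3→0: ·

empty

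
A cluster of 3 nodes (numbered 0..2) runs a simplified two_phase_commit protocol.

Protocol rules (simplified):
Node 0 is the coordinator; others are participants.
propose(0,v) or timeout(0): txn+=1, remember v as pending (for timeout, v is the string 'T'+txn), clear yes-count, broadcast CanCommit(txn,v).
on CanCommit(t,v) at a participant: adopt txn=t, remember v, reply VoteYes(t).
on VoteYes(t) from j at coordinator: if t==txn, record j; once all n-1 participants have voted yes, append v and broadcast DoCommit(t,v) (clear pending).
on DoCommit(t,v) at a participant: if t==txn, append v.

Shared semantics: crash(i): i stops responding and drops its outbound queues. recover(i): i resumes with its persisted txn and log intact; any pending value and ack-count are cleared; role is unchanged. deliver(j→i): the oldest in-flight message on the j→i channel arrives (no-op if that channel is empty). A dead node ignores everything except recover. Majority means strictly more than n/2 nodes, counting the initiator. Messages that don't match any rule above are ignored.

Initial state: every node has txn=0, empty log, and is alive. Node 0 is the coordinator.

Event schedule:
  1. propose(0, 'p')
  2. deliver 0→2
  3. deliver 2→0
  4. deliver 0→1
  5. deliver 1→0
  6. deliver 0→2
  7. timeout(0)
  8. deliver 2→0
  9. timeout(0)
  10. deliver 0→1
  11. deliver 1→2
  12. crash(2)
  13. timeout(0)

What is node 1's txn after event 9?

[1] propose(0,'p') → N0(coor t1 [-])
[2] deliver 0→2 → N2(part t1 [-])
[3] deliver 2→0 → ∅
[4] deliver 0→1 → N1(part t1 [-])
[5] deliver 1→0 → N0(coor t1 [p])
[6] deliver 0→2 → N2(part t1 [p])
[7] timeout(0) → N0(coor t2 [p])
[8] deliver 2→0 → ∅
[9] timeout(0) → N0(coor t3 [p])

1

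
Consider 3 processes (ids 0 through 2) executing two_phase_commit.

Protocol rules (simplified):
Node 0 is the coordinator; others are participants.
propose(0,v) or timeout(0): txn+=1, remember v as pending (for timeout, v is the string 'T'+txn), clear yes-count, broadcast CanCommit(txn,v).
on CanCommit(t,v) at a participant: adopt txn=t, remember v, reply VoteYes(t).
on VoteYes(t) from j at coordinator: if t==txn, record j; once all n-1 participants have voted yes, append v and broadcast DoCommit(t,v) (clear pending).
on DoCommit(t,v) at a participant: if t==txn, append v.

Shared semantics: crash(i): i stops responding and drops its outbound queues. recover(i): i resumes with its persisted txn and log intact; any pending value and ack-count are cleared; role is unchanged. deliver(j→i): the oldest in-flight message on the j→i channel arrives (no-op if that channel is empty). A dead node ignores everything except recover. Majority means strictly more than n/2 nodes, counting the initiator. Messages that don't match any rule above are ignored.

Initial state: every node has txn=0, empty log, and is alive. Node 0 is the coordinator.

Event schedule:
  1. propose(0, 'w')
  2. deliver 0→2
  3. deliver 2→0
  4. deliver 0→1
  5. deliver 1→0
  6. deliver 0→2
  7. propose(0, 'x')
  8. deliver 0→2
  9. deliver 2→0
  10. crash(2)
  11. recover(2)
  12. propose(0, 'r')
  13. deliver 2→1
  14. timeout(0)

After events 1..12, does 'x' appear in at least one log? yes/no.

no

[1] propose(0,'w') → N0(coor t1 [-])
[2] deliver 0→2 → N2(part t1 [-])
[3] deliver 2→0 → ∅
[4] deliver 0→1 → N1(part t1 [-])
[5] deliver 1→0 → N0(coor t1 [w])
[6] deliver 0→2 → N2(part t1 [w])
[7] propose(0,'x') → N0(coor t2 [w])
[8] deliver 0→2 → N2(part t2 [w])
[9] deliver 2→0 → ∅
[10] crash(2) → N2(✗part t2 [w])
[11] recover(2) → N2(part t2 [w])
[12] propose(0,'r') → N0(coor t3 [w])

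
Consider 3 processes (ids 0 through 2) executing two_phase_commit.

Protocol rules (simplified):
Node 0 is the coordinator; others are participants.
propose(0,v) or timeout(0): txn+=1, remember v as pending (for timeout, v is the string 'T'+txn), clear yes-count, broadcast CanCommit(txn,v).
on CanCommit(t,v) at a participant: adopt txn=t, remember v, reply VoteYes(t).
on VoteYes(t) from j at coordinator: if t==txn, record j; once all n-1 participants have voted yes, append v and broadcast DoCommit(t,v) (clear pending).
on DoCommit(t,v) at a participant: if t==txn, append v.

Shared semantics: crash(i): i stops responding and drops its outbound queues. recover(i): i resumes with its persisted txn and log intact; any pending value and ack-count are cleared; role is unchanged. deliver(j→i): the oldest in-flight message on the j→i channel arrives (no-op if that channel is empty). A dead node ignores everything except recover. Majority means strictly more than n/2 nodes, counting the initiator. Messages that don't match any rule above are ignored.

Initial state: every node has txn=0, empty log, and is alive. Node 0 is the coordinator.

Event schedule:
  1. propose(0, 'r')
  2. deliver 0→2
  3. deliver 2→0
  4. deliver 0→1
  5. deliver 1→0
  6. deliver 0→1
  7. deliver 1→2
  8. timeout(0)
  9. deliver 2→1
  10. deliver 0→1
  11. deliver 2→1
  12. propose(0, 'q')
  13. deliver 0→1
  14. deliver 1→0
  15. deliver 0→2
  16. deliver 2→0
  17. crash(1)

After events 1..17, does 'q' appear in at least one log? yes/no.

step 1 propose(0,'r'): 0={coor,t=1,log=-}
step 2 deliver 0→2: 2={part,t=1,log=-}
step 3 deliver 2→0: —
step 4 deliver 0→1: 1={part,t=1,log=-}
step 5 deliver 1→0: 0={coor,t=1,log=r}
step 6 deliver 0→1: 1={part,t=1,log=r}
step 7 deliver 1→2: —
step 8 timeout(0): 0={coor,t=2,log=r}
step 9 deliver 2→1: —
step 10 deliver 0→1: 1={part,t=2,log=r}
step 11 deliver 2→1: —
step 12 propose(0,'q'): 0={coor,t=3,log=r}
step 13 deliver 0→1: 1={part,t=3,log=r}
step 14 deliver 1→0: —
step 15 deliver 0→2: 2={part,t=1,log=r}
step 16 deliver 2→0: —
step 17 crash(1): 1={✗part,t=3,log=r}

no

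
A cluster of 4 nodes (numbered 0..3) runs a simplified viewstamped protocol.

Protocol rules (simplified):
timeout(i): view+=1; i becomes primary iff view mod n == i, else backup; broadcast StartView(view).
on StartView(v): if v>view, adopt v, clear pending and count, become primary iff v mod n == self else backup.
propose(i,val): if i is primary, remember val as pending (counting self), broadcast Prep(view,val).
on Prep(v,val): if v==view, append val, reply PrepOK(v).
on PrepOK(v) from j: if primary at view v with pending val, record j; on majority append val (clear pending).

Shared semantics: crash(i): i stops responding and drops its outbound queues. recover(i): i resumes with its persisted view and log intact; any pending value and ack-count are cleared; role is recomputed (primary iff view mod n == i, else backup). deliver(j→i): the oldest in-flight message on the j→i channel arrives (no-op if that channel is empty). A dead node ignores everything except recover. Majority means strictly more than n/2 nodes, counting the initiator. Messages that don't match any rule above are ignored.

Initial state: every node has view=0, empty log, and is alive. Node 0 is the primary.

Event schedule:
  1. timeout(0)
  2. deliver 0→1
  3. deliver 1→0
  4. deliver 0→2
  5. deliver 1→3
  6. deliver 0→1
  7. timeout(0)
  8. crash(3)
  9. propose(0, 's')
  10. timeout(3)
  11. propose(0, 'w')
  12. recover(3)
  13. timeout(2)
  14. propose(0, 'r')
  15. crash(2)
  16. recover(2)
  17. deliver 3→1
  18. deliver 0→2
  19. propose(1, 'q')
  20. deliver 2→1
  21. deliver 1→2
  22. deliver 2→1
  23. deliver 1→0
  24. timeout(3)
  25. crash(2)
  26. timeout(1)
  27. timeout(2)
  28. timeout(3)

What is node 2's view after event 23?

e1 timeout(0): 0[back,v=1,-]
e2 deliver 0→1: 1[prim,v=1,-]
e3 deliver 1→0: ·
e4 deliver 0→2: 2[back,v=1,-]
e5 deliver 1→3: ·
e6 deliver 0→1: ·
e7 timeout(0): 0[back,v=2,-]
e8 crash(3): 3[✗back,v=0,-]
e9 propose(0,'s'): ·
e10 timeout(3): ·
e11 propose(0,'w'): ·
e12 recover(3): 3[back,v=0,-]
e13 timeout(2): 2[prim,v=2,-]
e14 propose(0,'r'): ·
e15 crash(2): 2[✗prim,v=2,-]
e16 recover(2): 2[prim,v=2,-]
e17 deliver 3→1: ·
e18 deliver 0→2: ·
e19 propose(1,'q'): ·
e20 deliver 2→1: ·
e21 deliver 1→2: ·
e22 deliver 2→1: ·
e23 deliver 1→0: ·

2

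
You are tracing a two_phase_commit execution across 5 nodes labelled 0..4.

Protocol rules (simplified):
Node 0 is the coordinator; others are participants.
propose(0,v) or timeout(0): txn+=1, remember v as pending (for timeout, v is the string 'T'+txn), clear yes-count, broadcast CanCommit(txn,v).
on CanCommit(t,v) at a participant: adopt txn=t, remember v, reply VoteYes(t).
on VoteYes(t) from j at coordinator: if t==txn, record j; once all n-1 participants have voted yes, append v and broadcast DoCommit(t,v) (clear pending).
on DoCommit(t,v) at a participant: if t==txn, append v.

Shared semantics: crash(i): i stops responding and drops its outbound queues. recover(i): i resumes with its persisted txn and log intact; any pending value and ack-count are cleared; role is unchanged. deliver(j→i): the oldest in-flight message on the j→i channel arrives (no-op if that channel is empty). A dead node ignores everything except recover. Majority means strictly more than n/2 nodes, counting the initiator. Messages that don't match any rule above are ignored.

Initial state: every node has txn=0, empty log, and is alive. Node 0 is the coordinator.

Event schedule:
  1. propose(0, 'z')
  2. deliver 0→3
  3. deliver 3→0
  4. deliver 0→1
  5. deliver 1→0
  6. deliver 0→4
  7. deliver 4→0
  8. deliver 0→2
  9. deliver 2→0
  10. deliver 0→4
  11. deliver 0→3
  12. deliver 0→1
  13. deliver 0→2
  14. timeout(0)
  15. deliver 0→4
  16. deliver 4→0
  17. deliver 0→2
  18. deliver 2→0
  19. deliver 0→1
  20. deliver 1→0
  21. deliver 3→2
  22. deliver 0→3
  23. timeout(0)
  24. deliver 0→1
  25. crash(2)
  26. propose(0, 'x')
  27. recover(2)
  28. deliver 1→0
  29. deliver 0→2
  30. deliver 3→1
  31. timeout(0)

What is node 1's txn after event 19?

e1 propose(0,'z'): 0[coor,t=1,-]
e2 deliver 0→3: 3[part,t=1,-]
e3 deliver 3→0: ·
e4 deliver 0→1: 1[part,t=1,-]
e5 deliver 1→0: ·
e6 deliver 0→4: 4[part,t=1,-]
e7 deliver 4→0: ·
e8 deliver 0→2: 2[part,t=1,-]
e9 deliver 2→0: 0[coor,t=1,z]
e10 deliver 0→4: 4[part,t=1,z]
e11 deliver 0→3: 3[part,t=1,z]
e12 deliver 0→1: 1[part,t=1,z]
e13 deliver 0→2: 2[part,t=1,z]
e14 timeout(0): 0[coor,t=2,z]
e15 deliver 0→4: 4[part,t=2,z]
e16 deliver 4→0: ·
e17 deliver 0→2: 2[part,t=2,z]
e18 deliver 2→0: ·
e19 deliver 0→1: 1[part,t=2,z]

2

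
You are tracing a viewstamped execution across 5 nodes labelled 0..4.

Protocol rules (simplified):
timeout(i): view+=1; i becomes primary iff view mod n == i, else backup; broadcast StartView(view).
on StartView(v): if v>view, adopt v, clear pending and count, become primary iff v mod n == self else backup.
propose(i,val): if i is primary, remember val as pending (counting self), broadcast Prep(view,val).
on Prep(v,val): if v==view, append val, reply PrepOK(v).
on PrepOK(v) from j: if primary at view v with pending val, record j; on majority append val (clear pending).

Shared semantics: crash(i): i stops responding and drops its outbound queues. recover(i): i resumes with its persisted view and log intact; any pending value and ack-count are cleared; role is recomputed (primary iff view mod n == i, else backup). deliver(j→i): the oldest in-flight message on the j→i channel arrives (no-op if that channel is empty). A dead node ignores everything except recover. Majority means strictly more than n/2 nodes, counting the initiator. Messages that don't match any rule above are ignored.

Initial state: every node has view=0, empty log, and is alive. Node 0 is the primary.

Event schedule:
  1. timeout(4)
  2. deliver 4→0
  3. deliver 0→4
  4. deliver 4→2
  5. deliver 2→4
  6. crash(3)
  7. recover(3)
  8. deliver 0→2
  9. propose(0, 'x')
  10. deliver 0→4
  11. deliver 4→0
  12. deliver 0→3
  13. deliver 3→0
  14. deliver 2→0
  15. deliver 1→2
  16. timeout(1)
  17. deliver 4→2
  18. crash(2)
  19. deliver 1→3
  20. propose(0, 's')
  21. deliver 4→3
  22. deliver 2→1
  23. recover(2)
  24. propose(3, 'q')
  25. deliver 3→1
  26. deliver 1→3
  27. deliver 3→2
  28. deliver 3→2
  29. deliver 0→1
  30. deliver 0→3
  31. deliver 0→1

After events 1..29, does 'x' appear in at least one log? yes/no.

no

1. timeout(4):  <4:back v1 ->
2. deliver 4→0:  <0:back v1 ->
3. deliver 0→4:  nop
4. deliver 4→2:  <2:back v1 ->
5. deliver 2→4:  nop
6. crash(3):  <3:✗back v0 ->
7. recover(3):  <3:back v0 ->
8. deliver 0→2:  nop
9. propose(0,'x'):  nop
10. deliver 0→4:  nop
11. deliver 4→0:  nop
12. deliver 0→3:  nop
13. deliver 3→0:  nop
14. deliver 2→0:  nop
15. deliver 1→2:  nop
16. timeout(1):  <1:prim v1 ->
17. deliver 4→2:  nop
18. crash(2):  <2:✗back v1 ->
19. deliver 1→3:  <3:back v1 ->
20. propose(0,'s'):  nop
21. deliver 4→3:  nop
22. deliver 2→1:  nop
23. recover(2):  <2:back v1 ->
24. propose(3,'q'):  nop
25. deliver 3→1:  nop
26. deliver 1→3:  nop
27. deliver 3→2:  nop
28. deliver 3→2:  nop
29. deliver 0→1:  nop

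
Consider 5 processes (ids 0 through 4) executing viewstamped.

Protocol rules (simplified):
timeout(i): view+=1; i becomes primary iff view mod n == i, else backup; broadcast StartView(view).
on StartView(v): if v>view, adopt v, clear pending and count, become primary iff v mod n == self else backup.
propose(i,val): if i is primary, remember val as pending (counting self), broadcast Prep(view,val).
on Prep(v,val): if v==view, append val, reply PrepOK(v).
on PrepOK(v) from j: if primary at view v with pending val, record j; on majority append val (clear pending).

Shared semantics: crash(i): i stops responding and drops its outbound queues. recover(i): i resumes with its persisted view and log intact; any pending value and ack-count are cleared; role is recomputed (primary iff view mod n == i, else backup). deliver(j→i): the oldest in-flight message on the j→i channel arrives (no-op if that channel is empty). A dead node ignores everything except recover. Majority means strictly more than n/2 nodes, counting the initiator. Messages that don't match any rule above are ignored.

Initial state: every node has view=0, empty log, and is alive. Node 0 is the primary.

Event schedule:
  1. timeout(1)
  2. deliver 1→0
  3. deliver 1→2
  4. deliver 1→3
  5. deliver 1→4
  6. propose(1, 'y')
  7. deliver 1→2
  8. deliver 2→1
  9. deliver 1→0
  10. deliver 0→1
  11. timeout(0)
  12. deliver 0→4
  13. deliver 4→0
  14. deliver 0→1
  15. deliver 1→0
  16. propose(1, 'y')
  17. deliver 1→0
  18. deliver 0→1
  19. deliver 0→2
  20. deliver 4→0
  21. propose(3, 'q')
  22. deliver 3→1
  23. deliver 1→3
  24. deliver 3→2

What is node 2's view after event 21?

2

e1 timeout(1): 1[prim,v=1,-]
e2 deliver 1→0: 0[back,v=1,-]
e3 deliver 1→2: 2[back,v=1,-]
e4 deliver 1→3: 3[back,v=1,-]
e5 deliver 1→4: 4[back,v=1,-]
e6 propose(1,'y'): ·
e7 deliver 1→2: 2[back,v=1,y]
e8 deliver 2→1: ·
e9 deliver 1→0: 0[back,v=1,y]
e10 deliver 0→1: 1[prim,v=1,y]
e11 timeout(0): 0[back,v=2,y]
e12 deliver 0→4: 4[back,v=2,-]
e13 deliver 4→0: ·
e14 deliver 0→1: 1[back,v=2,y]
e15 deliver 1→0: ·
e16 propose(1,'y'): ·
e17 deliver 1→0: ·
e18 deliver 0→1: ·
e19 deliver 0→2: 2[prim,v=2,y]
e20 deliver 4→0: ·
e21 propose(3,'q'): ·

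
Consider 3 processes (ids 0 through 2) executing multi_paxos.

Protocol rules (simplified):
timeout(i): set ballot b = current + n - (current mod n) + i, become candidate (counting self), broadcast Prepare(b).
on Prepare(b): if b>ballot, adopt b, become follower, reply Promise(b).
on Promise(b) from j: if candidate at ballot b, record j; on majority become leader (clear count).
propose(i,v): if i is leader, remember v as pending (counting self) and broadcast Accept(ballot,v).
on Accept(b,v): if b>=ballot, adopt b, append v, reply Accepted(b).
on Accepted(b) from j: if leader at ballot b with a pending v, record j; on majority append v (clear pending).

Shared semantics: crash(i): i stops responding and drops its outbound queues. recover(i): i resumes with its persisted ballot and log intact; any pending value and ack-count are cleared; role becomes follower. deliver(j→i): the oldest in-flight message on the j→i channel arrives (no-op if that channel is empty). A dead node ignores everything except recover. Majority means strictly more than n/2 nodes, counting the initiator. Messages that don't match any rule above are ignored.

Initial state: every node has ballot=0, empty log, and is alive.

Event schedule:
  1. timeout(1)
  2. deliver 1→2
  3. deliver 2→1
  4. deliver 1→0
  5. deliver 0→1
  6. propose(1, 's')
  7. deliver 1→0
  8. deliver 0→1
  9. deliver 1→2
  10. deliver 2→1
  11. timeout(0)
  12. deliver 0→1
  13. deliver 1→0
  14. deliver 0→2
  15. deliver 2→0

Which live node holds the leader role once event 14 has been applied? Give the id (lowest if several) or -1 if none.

0

after 1 — timeout(1): n1:cand/b4/[-]
after 2 — deliver 1→2: n2:foll/b4/[-]
after 3 — deliver 2→1: n1:lead/b4/[-]
after 4 — deliver 1→0: n0:foll/b4/[-]
after 5 — deliver 0→1: ·
after 6 — propose(1,'s'): ·
after 7 — deliver 1→0: n0:foll/b4/[s]
after 8 — deliver 0→1: n1:lead/b4/[s]
after 9 — deliver 1→2: n2:foll/b4/[s]
after 10 — deliver 2→1: ·
after 11 — timeout(0): n0:cand/b6/[s]
after 12 — deliver 0→1: n1:foll/b6/[s]
after 13 — deliver 1→0: n0:lead/b6/[s]
after 14 — deliver 0→2: n2:foll/b6/[s]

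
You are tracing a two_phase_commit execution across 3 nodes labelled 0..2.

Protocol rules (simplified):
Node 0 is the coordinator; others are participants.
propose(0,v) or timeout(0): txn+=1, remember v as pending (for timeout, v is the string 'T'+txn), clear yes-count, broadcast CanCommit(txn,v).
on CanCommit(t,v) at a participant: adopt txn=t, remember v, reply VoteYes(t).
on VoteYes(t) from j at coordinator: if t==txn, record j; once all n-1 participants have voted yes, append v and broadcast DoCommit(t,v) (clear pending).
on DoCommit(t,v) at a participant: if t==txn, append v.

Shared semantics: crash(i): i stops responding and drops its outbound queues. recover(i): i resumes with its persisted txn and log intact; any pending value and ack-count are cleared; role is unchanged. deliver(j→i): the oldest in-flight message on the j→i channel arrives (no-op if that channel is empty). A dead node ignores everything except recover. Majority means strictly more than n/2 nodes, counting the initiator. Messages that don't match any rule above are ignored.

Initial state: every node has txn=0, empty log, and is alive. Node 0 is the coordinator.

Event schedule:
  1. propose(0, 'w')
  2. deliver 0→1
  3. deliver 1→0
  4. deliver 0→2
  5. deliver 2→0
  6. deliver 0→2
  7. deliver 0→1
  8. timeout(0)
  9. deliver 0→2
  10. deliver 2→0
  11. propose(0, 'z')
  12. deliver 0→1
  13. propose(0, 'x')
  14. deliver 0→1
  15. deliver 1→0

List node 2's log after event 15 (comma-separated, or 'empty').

e1 propose(0,'w'): 0[coor,t=1,-]
e2 deliver 0→1: 1[part,t=1,-]
e3 deliver 1→0: ·
e4 deliver 0→2: 2[part,t=1,-]
e5 deliver 2→0: 0[coor,t=1,w]
e6 deliver 0→2: 2[part,t=1,w]
e7 deliver 0→1: 1[part,t=1,w]
e8 timeout(0): 0[coor,t=2,w]
e9 deliver 0→2: 2[part,t=2,w]
e10 deliver 2→0: ·
e11 propose(0,'z'): 0[coor,t=3,w]
e12 deliver 0→1: 1[part,t=2,w]
e13 propose(0,'x'): 0[coor,t=4,w]
e14 deliver 0→1: 1[part,t=3,w]
e15 deliver 1→0: ·

w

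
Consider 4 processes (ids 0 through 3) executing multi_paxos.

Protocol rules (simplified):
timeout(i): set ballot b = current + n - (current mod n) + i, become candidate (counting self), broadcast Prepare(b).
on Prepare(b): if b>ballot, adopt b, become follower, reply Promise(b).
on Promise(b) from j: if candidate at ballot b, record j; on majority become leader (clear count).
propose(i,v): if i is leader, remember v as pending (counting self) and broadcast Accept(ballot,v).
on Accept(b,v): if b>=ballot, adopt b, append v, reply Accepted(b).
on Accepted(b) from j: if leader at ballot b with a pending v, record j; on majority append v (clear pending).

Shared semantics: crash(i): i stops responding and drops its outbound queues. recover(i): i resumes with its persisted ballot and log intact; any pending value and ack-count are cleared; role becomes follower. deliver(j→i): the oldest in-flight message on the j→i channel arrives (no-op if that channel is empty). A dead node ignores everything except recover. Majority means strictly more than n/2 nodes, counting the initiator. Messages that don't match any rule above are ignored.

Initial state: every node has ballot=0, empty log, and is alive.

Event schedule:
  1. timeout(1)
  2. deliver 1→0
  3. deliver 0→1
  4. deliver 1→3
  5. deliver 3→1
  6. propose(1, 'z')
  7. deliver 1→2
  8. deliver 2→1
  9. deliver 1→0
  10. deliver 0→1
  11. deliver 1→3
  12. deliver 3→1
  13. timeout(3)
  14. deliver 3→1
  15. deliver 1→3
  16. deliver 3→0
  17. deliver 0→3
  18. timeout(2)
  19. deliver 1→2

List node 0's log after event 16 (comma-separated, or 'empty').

z

step 1 timeout(1): 1={cand,b=5,log=-}
step 2 deliver 1→0: 0={foll,b=5,log=-}
step 3 deliver 0→1: —
step 4 deliver 1→3: 3={foll,b=5,log=-}
step 5 deliver 3→1: 1={lead,b=5,log=-}
step 6 propose(1,'z'): —
step 7 deliver 1→2: 2={foll,b=5,log=-}
step 8 deliver 2→1: —
step 9 deliver 1→0: 0={foll,b=5,log=z}
step 10 deliver 0→1: —
step 11 deliver 1→3: 3={foll,b=5,log=z}
step 12 deliver 3→1: 1={lead,b=5,log=z}
step 13 timeout(3): 3={cand,b=11,log=z}
step 14 deliver 3→1: 1={foll,b=11,log=z}
step 15 deliver 1→3: —
step 16 deliver 3→0: 0={foll,b=11,log=z}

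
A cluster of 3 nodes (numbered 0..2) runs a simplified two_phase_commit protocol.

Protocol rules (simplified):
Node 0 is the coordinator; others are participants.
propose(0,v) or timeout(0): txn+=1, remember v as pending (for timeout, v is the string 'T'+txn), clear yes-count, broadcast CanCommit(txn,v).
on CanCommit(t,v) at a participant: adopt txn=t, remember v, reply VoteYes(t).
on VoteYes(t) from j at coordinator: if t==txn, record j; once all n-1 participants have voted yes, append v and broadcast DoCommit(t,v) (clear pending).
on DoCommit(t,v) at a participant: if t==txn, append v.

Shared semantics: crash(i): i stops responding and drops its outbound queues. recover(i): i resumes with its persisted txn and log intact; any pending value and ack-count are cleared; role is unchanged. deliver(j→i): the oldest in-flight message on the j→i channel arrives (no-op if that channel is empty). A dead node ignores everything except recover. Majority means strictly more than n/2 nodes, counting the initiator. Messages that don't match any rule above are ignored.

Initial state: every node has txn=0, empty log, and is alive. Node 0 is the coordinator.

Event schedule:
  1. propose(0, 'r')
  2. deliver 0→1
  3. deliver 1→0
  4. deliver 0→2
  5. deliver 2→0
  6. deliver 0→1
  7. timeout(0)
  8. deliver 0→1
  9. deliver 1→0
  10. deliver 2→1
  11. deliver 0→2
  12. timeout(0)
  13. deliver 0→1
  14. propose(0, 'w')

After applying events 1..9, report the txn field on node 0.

2

e1 propose(0,'r'): 0[coor,t=1,-]
e2 deliver 0→1: 1[part,t=1,-]
e3 deliver 1→0: ·
e4 deliver 0→2: 2[part,t=1,-]
e5 deliver 2→0: 0[coor,t=1,r]
e6 deliver 0→1: 1[part,t=1,r]
e7 timeout(0): 0[coor,t=2,r]
e8 deliver 0→1: 1[part,t=2,r]
e9 deliver 1→0: ·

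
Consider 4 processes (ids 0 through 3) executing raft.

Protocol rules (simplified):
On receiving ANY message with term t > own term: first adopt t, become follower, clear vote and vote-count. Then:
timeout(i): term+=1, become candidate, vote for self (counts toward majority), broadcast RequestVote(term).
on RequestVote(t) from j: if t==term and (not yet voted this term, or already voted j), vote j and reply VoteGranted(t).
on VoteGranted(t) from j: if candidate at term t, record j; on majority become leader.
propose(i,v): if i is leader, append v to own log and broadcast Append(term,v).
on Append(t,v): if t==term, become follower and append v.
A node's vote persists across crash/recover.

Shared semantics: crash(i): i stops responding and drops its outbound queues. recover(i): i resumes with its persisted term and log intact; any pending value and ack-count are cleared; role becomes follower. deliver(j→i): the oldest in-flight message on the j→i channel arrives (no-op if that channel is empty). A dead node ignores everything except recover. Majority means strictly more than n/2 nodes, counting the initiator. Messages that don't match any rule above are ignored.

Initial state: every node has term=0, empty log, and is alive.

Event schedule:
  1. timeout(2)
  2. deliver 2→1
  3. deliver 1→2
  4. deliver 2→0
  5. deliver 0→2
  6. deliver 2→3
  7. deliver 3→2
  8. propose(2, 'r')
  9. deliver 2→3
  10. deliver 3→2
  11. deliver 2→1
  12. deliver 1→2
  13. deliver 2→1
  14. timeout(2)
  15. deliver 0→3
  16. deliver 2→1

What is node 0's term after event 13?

[1] timeout(2) → N2(cand t1 [-])
[2] deliver 2→1 → N1(foll t1 [-])
[3] deliver 1→2 → ∅
[4] deliver 2→0 → N0(foll t1 [-])
[5] deliver 0→2 → N2(lead t1 [-])
[6] deliver 2→3 → N3(foll t1 [-])
[7] deliver 3→2 → ∅
[8] propose(2,'r') → N2(lead t1 [r])
[9] deliver 2→3 → N3(foll t1 [r])
[10] deliver 3→2 → ∅
[11] deliver 2→1 → N1(foll t1 [r])
[12] deliver 1→2 → ∅
[13] deliver 2→1 → ∅

1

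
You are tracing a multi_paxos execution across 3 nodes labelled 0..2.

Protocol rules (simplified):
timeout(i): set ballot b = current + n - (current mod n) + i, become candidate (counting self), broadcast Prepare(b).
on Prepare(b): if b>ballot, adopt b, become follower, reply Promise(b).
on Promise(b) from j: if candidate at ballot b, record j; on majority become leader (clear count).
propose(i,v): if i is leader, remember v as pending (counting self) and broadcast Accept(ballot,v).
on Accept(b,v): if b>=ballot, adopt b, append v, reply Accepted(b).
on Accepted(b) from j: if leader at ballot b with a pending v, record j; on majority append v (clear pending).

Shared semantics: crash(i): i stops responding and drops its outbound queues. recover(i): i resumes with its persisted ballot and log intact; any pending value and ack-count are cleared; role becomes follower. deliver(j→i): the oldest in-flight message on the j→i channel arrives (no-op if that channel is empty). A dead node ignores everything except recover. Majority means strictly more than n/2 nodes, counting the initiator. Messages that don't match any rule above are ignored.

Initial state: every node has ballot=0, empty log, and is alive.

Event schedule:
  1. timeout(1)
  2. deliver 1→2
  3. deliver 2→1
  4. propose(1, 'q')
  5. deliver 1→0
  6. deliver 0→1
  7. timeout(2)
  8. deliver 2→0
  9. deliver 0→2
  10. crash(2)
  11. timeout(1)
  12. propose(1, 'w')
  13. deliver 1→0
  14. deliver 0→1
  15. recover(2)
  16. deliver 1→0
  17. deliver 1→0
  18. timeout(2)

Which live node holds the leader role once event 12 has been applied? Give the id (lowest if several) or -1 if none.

after 1 — timeout(1): n1:cand/b4/[-]
after 2 — deliver 1→2: n2:foll/b4/[-]
after 3 — deliver 2→1: n1:lead/b4/[-]
after 4 — propose(1,'q'): ·
after 5 — deliver 1→0: n0:foll/b4/[-]
after 6 — deliver 0→1: ·
after 7 — timeout(2): n2:cand/b8/[-]
after 8 — deliver 2→0: n0:foll/b8/[-]
after 9 — deliver 0→2: n2:lead/b8/[-]
after 10 — crash(2): n2:✗lead/b8/[-]
after 11 — timeout(1): n1:cand/b7/[-]
after 12 — propose(1,'w'): ·

-1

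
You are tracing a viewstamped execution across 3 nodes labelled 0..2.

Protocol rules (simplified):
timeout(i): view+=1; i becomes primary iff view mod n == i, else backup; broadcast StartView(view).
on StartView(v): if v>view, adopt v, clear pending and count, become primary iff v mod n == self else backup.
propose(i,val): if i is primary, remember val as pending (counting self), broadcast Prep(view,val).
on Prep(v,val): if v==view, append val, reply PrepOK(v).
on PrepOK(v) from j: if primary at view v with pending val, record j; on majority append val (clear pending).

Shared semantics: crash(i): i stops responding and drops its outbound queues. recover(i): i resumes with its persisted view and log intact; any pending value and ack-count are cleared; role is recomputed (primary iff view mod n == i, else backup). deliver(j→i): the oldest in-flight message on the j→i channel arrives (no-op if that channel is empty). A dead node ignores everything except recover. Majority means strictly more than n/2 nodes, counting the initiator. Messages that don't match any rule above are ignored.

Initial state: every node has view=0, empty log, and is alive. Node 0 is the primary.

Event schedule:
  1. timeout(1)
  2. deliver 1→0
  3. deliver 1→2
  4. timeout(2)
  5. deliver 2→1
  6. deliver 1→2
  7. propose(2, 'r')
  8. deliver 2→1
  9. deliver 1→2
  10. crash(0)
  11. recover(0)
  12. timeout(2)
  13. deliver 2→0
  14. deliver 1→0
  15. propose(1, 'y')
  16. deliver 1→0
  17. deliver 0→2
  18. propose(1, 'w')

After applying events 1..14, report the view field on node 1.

e1 timeout(1): 1[prim,v=1,-]
e2 deliver 1→0: 0[back,v=1,-]
e3 deliver 1→2: 2[back,v=1,-]
e4 timeout(2): 2[prim,v=2,-]
e5 deliver 2→1: 1[back,v=2,-]
e6 deliver 1→2: ·
e7 propose(2,'r'): ·
e8 deliver 2→1: 1[back,v=2,r]
e9 deliver 1→2: 2[prim,v=2,r]
e10 crash(0): 0[✗back,v=1,-]
e11 recover(0): 0[back,v=1,-]
e12 timeout(2): 2[back,v=3,r]
e13 deliver 2→0: 0[back,v=2,-]
e14 deliver 1→0: ·

2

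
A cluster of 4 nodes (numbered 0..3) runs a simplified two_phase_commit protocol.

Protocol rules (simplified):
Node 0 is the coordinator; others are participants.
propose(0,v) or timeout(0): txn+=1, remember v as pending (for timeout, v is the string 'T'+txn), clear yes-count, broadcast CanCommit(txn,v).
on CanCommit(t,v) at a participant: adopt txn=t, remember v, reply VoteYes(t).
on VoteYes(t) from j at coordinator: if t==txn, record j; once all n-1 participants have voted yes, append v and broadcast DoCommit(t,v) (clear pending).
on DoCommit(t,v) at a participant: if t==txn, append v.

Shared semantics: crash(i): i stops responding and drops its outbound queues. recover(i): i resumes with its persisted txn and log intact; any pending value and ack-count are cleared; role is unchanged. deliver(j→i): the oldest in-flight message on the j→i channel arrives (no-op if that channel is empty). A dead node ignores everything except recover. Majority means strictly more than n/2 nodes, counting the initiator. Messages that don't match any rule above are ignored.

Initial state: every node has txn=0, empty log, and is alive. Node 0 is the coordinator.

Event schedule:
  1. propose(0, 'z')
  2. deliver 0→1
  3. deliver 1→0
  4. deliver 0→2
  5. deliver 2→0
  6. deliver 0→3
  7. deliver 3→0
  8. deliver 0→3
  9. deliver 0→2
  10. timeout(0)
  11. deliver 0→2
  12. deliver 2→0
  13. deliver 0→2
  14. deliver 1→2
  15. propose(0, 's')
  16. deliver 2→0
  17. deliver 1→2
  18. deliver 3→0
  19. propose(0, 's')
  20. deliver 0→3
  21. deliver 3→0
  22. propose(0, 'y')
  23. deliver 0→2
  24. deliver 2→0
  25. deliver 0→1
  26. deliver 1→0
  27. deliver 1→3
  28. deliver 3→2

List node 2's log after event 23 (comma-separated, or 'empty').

z

[1] propose(0,'z') → N0(coor t1 [-])
[2] deliver 0→1 → N1(part t1 [-])
[3] deliver 1→0 → ∅
[4] deliver 0→2 → N2(part t1 [-])
[5] deliver 2→0 → ∅
[6] deliver 0→3 → N3(part t1 [-])
[7] deliver 3→0 → N0(coor t1 [z])
[8] deliver 0→3 → N3(part t1 [z])
[9] deliver 0→2 → N2(part t1 [z])
[10] timeout(0) → N0(coor t2 [z])
[11] deliver 0→2 → N2(part t2 [z])
[12] deliver 2→0 → ∅
[13] deliver 0→2 → ∅
[14] deliver 1→2 → ∅
[15] propose(0,'s') → N0(coor t3 [z])
[16] deliver 2→0 → ∅
[17] deliver 1→2 → ∅
[18] deliver 3→0 → ∅
[19] propose(0,'s') → N0(coor t4 [z])
[20] deliver 0→3 → N3(part t2 [z])
[21] deliver 3→0 → ∅
[22] propose(0,'y') → N0(coor t5 [z])
[23] deliver 0→2 → N2(part t3 [z])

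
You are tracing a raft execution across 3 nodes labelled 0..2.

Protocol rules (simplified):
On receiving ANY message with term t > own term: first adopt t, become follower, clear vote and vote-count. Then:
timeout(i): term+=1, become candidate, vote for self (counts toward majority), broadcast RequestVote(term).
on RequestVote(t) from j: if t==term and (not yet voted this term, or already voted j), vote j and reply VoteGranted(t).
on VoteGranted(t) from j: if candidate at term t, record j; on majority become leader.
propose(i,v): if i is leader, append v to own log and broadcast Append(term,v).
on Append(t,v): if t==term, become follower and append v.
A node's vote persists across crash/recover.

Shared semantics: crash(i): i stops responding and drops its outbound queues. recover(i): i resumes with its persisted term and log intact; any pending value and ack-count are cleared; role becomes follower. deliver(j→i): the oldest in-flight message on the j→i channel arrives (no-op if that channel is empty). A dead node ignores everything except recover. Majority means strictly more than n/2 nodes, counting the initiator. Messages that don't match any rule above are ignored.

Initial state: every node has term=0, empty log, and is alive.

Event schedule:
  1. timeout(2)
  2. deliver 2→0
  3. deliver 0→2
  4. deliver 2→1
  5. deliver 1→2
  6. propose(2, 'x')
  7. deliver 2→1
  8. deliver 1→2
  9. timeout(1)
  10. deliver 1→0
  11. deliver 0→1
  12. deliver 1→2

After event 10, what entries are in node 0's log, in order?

step 1 timeout(2): 2={cand,t=1,log=-}
step 2 deliver 2→0: 0={foll,t=1,log=-}
step 3 deliver 0→2: 2={lead,t=1,log=-}
step 4 deliver 2→1: 1={foll,t=1,log=-}
step 5 deliver 1→2: —
step 6 propose(2,'x'): 2={lead,t=1,log=x}
step 7 deliver 2→1: 1={foll,t=1,log=x}
step 8 deliver 1→2: —
step 9 timeout(1): 1={cand,t=2,log=x}
step 10 deliver 1→0: 0={foll,t=2,log=-}

empty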